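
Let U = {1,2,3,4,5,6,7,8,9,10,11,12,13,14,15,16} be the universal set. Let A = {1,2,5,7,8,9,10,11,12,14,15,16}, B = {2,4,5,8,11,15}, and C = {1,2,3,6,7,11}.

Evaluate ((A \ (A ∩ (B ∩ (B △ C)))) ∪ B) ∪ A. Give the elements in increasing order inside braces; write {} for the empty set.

{1,2,4,5,7,8,9,10,11,12,14,15,16}

B △ C = {1,3,4,5,6,7,8,15}
B ∩ (B △ C) = {4,5,8,15}
A ∩ (B ∩ (B △ C)) = {5,8,15}
A \ (A ∩ (B ∩ (B △ C))) = {1,2,7,9,10,11,12,14,16}
(A \ (A ∩ (B ∩ (B △ C)))) ∪ B = {1,2,4,5,7,8,9,10,11,12,14,15,16}
((A \ (A ∩ (B ∩ (B △ C)))) ∪ B) ∪ A = {1,2,4,5,7,8,9,10,11,12,14,15,16}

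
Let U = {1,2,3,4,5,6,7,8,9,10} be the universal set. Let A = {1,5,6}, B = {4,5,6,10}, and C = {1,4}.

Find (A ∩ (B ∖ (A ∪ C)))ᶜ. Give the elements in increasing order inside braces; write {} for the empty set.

{1,2,3,4,5,6,7,8,9,10}

A ∪ C = {1,4,5,6}
B ∖ (A ∪ C) = {10}
A ∩ (B ∖ (A ∪ C)) = {}
(A ∩ (B ∖ (A ∪ C)))ᶜ = {1,2,3,4,5,6,7,8,9,10}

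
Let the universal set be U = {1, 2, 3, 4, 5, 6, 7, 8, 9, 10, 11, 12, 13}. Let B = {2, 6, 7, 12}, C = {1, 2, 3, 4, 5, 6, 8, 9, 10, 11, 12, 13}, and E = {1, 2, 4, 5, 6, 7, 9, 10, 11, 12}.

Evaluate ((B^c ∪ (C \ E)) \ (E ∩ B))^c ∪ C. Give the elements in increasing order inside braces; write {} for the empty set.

B^c = {1, 3, 4, 5, 8, 9, 10, 11, 13}
C \ E = {3, 8, 13}
B^c ∪ (C \ E) = {1, 3, 4, 5, 8, 9, 10, 11, 13}
E ∩ B = {2, 6, 7, 12}
(B^c ∪ (C \ E)) \ (E ∩ B) = {1, 3, 4, 5, 8, 9, 10, 11, 13}
((B^c ∪ (C \ E)) \ (E ∩ B))^c = {2, 6, 7, 12}
((B^c ∪ (C \ E)) \ (E ∩ B))^c ∪ C = {1, 2, 3, 4, 5, 6, 7, 8, 9, 10, 11, 12, 13}

{1, 2, 3, 4, 5, 6, 7, 8, 9, 10, 11, 12, 13}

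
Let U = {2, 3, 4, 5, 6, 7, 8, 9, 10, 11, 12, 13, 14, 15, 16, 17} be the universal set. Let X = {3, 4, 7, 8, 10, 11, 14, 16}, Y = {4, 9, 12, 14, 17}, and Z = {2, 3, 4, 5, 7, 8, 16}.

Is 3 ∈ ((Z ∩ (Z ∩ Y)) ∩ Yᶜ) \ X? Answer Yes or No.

3 ∈ Z and 3 ∉ Y, so 3 ∉ Z ∩ Y
3 ∈ Z and 3 ∉ (Z ∩ Y), so 3 ∉ Z ∩ (Z ∩ Y)
3 ∉ Y, so 3 ∈ Yᶜ
3 ∉ (Z ∩ (Z ∩ Y)) and 3 ∈ Yᶜ, so 3 ∉ (Z ∩ (Z ∩ Y)) ∩ Yᶜ
3 ∉ ((Z ∩ (Z ∩ Y)) ∩ Yᶜ) and 3 ∈ X, so 3 ∉ ((Z ∩ (Z ∩ Y)) ∩ Yᶜ) \ X

No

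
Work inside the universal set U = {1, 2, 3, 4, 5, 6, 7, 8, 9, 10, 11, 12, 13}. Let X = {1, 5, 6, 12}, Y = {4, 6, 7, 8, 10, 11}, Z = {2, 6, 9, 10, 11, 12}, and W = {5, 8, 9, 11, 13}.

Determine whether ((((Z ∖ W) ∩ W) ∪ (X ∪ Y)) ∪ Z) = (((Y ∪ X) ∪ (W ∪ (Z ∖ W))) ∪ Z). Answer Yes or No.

Z ∖ W = {2, 6, 10, 12}
(Z ∖ W) ∩ W = {}
X ∪ Y = {1, 4, 5, 6, 7, 8, 10, 11, 12}
((Z ∖ W) ∩ W) ∪ (X ∪ Y) = {1, 4, 5, 6, 7, 8, 10, 11, 12}
(((Z ∖ W) ∩ W) ∪ (X ∪ Y)) ∪ Z = {1, 2, 4, 5, 6, 7, 8, 9, 10, 11, 12}
Y ∪ X = {1, 4, 5, 6, 7, 8, 10, 11, 12}
W ∪ (Z ∖ W) = {2, 5, 6, 8, 9, 10, 11, 12, 13}
(Y ∪ X) ∪ (W ∪ (Z ∖ W)) = {1, 2, 4, 5, 6, 7, 8, 9, 10, 11, 12, 13}
((Y ∪ X) ∪ (W ∪ (Z ∖ W))) ∪ Z = {1, 2, 4, 5, 6, 7, 8, 9, 10, 11, 12, 13}
13 ∈ ((Y ∪ X) ∪ (W ∪ (Z ∖ W))) ∪ Z but 13 ∉ (((Z ∖ W) ∩ W) ∪ (X ∪ Y)) ∪ Z, so they differ.

No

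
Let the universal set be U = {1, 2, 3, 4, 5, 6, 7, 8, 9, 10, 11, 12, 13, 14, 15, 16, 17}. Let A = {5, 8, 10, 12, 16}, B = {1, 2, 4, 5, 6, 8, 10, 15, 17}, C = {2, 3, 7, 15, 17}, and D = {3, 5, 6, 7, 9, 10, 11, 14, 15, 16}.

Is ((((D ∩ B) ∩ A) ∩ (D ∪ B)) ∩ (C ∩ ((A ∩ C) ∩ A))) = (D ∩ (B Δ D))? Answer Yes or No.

No

D ∩ B = {5, 6, 10, 15}
(D ∩ B) ∩ A = {5, 10}
D ∪ B = {1, 2, 3, 4, 5, 6, 7, 8, 9, 10, 11, 14, 15, 16, 17}
((D ∩ B) ∩ A) ∩ (D ∪ B) = {5, 10}
A ∩ C = {}
(A ∩ C) ∩ A = {}
C ∩ ((A ∩ C) ∩ A) = {}
(((D ∩ B) ∩ A) ∩ (D ∪ B)) ∩ (C ∩ ((A ∩ C) ∩ A)) = {}
B Δ D = {1, 2, 3, 4, 7, 8, 9, 11, 14, 16, 17}
D ∩ (B Δ D) = {3, 7, 9, 11, 14, 16}
3 ∈ D ∩ (B Δ D) but 3 ∉ (((D ∩ B) ∩ A) ∩ (D ∪ B)) ∩ (C ∩ ((A ∩ C) ∩ A)), so they differ.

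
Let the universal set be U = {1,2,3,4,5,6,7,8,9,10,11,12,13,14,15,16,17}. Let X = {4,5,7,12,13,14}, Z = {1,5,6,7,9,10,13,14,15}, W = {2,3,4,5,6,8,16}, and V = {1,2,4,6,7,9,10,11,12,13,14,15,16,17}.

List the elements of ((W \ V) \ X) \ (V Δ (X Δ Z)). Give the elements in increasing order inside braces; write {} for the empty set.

{3,8}

W \ V = {3,5,8}
(W \ V) \ X = {3,8}
X Δ Z = {1,4,6,9,10,12,15}
V Δ (X Δ Z) = {2,7,11,13,14,16,17}
((W \ V) \ X) \ (V Δ (X Δ Z)) = {3,8}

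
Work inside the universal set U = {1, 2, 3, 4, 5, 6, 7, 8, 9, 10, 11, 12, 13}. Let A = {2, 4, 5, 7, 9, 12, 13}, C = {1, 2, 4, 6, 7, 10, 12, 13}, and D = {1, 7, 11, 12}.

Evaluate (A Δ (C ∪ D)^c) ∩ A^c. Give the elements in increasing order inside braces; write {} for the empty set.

C ∪ D = {1, 2, 4, 6, 7, 10, 11, 12, 13}
(C ∪ D)^c = {3, 5, 8, 9}
A Δ (C ∪ D)^c = {2, 3, 4, 7, 8, 12, 13}
A^c = {1, 3, 6, 8, 10, 11}
(A Δ (C ∪ D)^c) ∩ A^c = {3, 8}

{3, 8}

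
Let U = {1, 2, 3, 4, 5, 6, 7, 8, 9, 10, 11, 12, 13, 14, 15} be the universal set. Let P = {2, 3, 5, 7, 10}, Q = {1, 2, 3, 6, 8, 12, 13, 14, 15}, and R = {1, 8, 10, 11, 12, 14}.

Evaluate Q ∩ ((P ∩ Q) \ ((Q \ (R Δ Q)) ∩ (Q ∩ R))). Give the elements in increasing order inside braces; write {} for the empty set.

{2, 3}

P ∩ Q = {2, 3}
R Δ Q = {2, 3, 6, 10, 11, 13, 15}
Q \ (R Δ Q) = {1, 8, 12, 14}
Q ∩ R = {1, 8, 12, 14}
(Q \ (R Δ Q)) ∩ (Q ∩ R) = {1, 8, 12, 14}
(P ∩ Q) \ ((Q \ (R Δ Q)) ∩ (Q ∩ R)) = {2, 3}
Q ∩ ((P ∩ Q) \ ((Q \ (R Δ Q)) ∩ (Q ∩ R))) = {2, 3}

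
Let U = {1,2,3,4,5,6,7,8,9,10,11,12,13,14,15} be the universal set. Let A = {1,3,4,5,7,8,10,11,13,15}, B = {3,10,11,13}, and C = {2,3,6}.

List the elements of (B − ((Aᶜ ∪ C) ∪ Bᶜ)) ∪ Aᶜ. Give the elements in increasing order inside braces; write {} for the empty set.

{2,6,9,10,11,12,13,14}

Aᶜ = {2,6,9,12,14}
Aᶜ ∪ C = {2,3,6,9,12,14}
Bᶜ = {1,2,4,5,6,7,8,9,12,14,15}
(Aᶜ ∪ C) ∪ Bᶜ = {1,2,3,4,5,6,7,8,9,12,14,15}
B − ((Aᶜ ∪ C) ∪ Bᶜ) = {10,11,13}
(B − ((Aᶜ ∪ C) ∪ Bᶜ)) ∪ Aᶜ = {2,6,9,10,11,12,13,14}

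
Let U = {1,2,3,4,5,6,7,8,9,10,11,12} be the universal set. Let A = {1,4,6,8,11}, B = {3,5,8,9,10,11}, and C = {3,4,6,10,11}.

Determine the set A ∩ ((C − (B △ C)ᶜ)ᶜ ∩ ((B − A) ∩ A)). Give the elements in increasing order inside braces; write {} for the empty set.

{}

B △ C = {4,5,6,8,9}
(B △ C)ᶜ = {1,2,3,7,10,11,12}
C − (B △ C)ᶜ = {4,6}
(C − (B △ C)ᶜ)ᶜ = {1,2,3,5,7,8,9,10,11,12}
B − A = {3,5,9,10}
(B − A) ∩ A = {}
(C − (B △ C)ᶜ)ᶜ ∩ ((B − A) ∩ A) = {}
A ∩ ((C − (B △ C)ᶜ)ᶜ ∩ ((B − A) ∩ A)) = {}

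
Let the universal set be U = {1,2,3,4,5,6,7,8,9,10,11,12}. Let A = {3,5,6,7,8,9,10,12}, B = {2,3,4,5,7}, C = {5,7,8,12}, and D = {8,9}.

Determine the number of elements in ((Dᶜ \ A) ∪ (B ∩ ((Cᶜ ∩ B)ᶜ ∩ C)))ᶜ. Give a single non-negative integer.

Dᶜ = {1,2,3,4,5,6,7,10,11,12}
Dᶜ \ A = {1,2,4,11}
Cᶜ = {1,2,3,4,6,9,10,11}
Cᶜ ∩ B = {2,3,4}
(Cᶜ ∩ B)ᶜ = {1,5,6,7,8,9,10,11,12}
(Cᶜ ∩ B)ᶜ ∩ C = {5,7,8,12}
B ∩ ((Cᶜ ∩ B)ᶜ ∩ C) = {5,7}
(Dᶜ \ A) ∪ (B ∩ ((Cᶜ ∩ B)ᶜ ∩ C)) = {1,2,4,5,7,11}
((Dᶜ \ A) ∪ (B ∩ ((Cᶜ ∩ B)ᶜ ∩ C)))ᶜ = {3,6,8,9,10,12}
|((Dᶜ \ A) ∪ (B ∩ ((Cᶜ ∩ B)ᶜ ∩ C)))ᶜ| = 6

6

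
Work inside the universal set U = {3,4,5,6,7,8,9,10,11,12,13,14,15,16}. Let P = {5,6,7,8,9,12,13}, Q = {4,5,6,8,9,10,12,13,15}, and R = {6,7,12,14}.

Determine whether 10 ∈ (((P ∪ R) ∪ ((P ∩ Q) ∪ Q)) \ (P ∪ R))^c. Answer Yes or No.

10 ∉ P and 10 ∉ R, so 10 ∉ P ∪ R
10 ∉ P and 10 ∈ Q, so 10 ∉ P ∩ Q
10 ∉ (P ∩ Q) and 10 ∈ Q, so 10 ∈ (P ∩ Q) ∪ Q
10 ∉ (P ∪ R) and 10 ∈ ((P ∩ Q) ∪ Q), so 10 ∈ (P ∪ R) ∪ ((P ∩ Q) ∪ Q)
10 ∉ P and 10 ∉ R, so 10 ∉ P ∪ R
10 ∈ ((P ∪ R) ∪ ((P ∩ Q) ∪ Q)) and 10 ∉ (P ∪ R), so 10 ∈ ((P ∪ R) ∪ ((P ∩ Q) ∪ Q)) \ (P ∪ R)
10 ∉ (((P ∪ R) ∪ ((P ∩ Q) ∪ Q)) \ (P ∪ R))^c since 10 ∈ (((P ∪ R) ∪ ((P ∩ Q) ∪ Q)) \ (P ∪ R))

No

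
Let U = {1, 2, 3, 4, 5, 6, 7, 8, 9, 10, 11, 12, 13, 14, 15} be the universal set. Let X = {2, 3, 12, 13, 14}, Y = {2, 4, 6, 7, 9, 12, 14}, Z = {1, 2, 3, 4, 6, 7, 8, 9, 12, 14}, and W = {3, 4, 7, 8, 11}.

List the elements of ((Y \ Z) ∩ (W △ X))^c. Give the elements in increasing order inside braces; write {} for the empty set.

{1, 2, 3, 4, 5, 6, 7, 8, 9, 10, 11, 12, 13, 14, 15}

Y \ Z = {}
W △ X = {2, 4, 7, 8, 11, 12, 13, 14}
(Y \ Z) ∩ (W △ X) = {}
((Y \ Z) ∩ (W △ X))^c = {1, 2, 3, 4, 5, 6, 7, 8, 9, 10, 11, 12, 13, 14, 15}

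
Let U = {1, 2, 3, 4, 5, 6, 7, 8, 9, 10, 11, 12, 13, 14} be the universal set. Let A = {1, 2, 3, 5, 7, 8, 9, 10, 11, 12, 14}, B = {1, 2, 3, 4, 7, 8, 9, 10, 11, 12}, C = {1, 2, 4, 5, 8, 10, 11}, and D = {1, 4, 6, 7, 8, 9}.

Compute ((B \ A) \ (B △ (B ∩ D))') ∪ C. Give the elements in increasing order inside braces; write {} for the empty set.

B \ A = {4}
B ∩ D = {1, 4, 7, 8, 9}
B △ (B ∩ D) = {2, 3, 10, 11, 12}
(B △ (B ∩ D))' = {1, 4, 5, 6, 7, 8, 9, 13, 14}
(B \ A) \ (B △ (B ∩ D))' = {}
((B \ A) \ (B △ (B ∩ D))') ∪ C = {1, 2, 4, 5, 8, 10, 11}

{1, 2, 4, 5, 8, 10, 11}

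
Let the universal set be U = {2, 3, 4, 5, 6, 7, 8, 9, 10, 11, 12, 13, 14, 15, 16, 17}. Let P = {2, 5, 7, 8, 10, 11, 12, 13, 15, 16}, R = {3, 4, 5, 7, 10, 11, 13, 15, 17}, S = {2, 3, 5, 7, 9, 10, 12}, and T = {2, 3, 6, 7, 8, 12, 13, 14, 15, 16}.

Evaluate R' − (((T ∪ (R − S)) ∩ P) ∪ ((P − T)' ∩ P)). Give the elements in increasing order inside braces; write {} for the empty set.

{6, 9, 14}

R' = {2, 6, 8, 9, 12, 14, 16}
R − S = {4, 11, 13, 15, 17}
T ∪ (R − S) = {2, 3, 4, 6, 7, 8, 11, 12, 13, 14, 15, 16, 17}
(T ∪ (R − S)) ∩ P = {2, 7, 8, 11, 12, 13, 15, 16}
P − T = {5, 10, 11}
(P − T)' = {2, 3, 4, 6, 7, 8, 9, 12, 13, 14, 15, 16, 17}
(P − T)' ∩ P = {2, 7, 8, 12, 13, 15, 16}
((T ∪ (R − S)) ∩ P) ∪ ((P − T)' ∩ P) = {2, 7, 8, 11, 12, 13, 15, 16}
R' − (((T ∪ (R − S)) ∩ P) ∪ ((P − T)' ∩ P)) = {6, 9, 14}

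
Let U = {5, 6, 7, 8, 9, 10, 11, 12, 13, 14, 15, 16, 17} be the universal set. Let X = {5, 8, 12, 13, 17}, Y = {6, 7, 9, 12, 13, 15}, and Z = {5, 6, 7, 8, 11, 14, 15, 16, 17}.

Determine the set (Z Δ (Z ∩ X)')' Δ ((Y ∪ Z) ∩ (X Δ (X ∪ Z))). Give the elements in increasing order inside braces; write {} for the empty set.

{}

Z ∩ X = {5, 8, 17}
(Z ∩ X)' = {6, 7, 9, 10, 11, 12, 13, 14, 15, 16}
Z Δ (Z ∩ X)' = {5, 8, 9, 10, 12, 13, 17}
(Z Δ (Z ∩ X)')' = {6, 7, 11, 14, 15, 16}
Y ∪ Z = {5, 6, 7, 8, 9, 11, 12, 13, 14, 15, 16, 17}
X ∪ Z = {5, 6, 7, 8, 11, 12, 13, 14, 15, 16, 17}
X Δ (X ∪ Z) = {6, 7, 11, 14, 15, 16}
(Y ∪ Z) ∩ (X Δ (X ∪ Z)) = {6, 7, 11, 14, 15, 16}
(Z Δ (Z ∩ X)')' Δ ((Y ∪ Z) ∩ (X Δ (X ∪ Z))) = {}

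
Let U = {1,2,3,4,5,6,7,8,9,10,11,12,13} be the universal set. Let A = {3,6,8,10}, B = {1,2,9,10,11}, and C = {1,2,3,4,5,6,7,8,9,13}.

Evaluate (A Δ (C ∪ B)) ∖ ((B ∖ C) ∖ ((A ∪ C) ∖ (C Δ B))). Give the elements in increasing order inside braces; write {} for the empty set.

C ∪ B = {1,2,3,4,5,6,7,8,9,10,11,13}
A Δ (C ∪ B) = {1,2,4,5,7,9,11,13}
B ∖ C = {10,11}
A ∪ C = {1,2,3,4,5,6,7,8,9,10,13}
C Δ B = {3,4,5,6,7,8,10,11,13}
(A ∪ C) ∖ (C Δ B) = {1,2,9}
(B ∖ C) ∖ ((A ∪ C) ∖ (C Δ B)) = {10,11}
(A Δ (C ∪ B)) ∖ ((B ∖ C) ∖ ((A ∪ C) ∖ (C Δ B))) = {1,2,4,5,7,9,13}

{1,2,4,5,7,9,13}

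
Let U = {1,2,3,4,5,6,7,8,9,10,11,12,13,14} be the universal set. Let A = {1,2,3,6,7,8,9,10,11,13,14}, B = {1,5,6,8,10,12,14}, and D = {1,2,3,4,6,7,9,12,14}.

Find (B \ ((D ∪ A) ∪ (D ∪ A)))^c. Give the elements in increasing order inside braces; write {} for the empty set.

D ∪ A = {1,2,3,4,6,7,8,9,10,11,12,13,14}
(D ∪ A) ∪ (D ∪ A) = {1,2,3,4,6,7,8,9,10,11,12,13,14}
B \ ((D ∪ A) ∪ (D ∪ A)) = {5}
(B \ ((D ∪ A) ∪ (D ∪ A)))^c = {1,2,3,4,6,7,8,9,10,11,12,13,14}

{1,2,3,4,6,7,8,9,10,11,12,13,14}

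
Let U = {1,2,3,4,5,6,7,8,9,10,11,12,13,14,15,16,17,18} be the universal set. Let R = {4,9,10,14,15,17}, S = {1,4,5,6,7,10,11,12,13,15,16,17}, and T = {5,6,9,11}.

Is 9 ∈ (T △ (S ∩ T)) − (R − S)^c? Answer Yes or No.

9 ∉ S and 9 ∈ T, so 9 ∉ S ∩ T
9 ∈ T and 9 ∉ (S ∩ T), so 9 ∈ T △ (S ∩ T)
9 ∈ R and 9 ∉ S, so 9 ∈ R − S
9 ∉ (R − S)^c since 9 ∈ (R − S)
9 ∈ (T △ (S ∩ T)) and 9 ∉ (R − S)^c, so 9 ∈ (T △ (S ∩ T)) − (R − S)^c

Yes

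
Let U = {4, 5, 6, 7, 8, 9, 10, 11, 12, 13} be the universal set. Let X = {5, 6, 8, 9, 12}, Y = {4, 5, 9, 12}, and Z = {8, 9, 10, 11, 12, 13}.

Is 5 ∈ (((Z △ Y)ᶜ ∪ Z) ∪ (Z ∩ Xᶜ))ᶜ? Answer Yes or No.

Yes

5 ∉ Z and 5 ∈ Y, so 5 ∈ Z △ Y
5 ∉ (Z △ Y)ᶜ since 5 ∈ (Z △ Y)
5 ∉ (Z △ Y)ᶜ and 5 ∉ Z, so 5 ∉ (Z △ Y)ᶜ ∪ Z
5 ∈ X, so 5 ∉ Xᶜ
5 ∉ Z and 5 ∉ Xᶜ, so 5 ∉ Z ∩ Xᶜ
5 ∉ ((Z △ Y)ᶜ ∪ Z) and 5 ∉ (Z ∩ Xᶜ), so 5 ∉ ((Z △ Y)ᶜ ∪ Z) ∪ (Z ∩ Xᶜ)
5 ∈ (((Z △ Y)ᶜ ∪ Z) ∪ (Z ∩ Xᶜ))ᶜ since 5 ∉ (((Z △ Y)ᶜ ∪ Z) ∪ (Z ∩ Xᶜ))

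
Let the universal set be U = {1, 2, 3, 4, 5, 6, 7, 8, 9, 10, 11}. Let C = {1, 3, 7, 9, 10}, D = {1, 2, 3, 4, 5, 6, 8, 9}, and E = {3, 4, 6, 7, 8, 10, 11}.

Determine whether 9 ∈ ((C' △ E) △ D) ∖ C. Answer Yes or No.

9 ∈ C, so 9 ∉ C'
9 ∉ C' and 9 ∉ E, so 9 ∉ C' △ E
9 ∉ (C' △ E) and 9 ∈ D, so 9 ∈ (C' △ E) △ D
9 ∈ ((C' △ E) △ D) and 9 ∈ C, so 9 ∉ ((C' △ E) △ D) ∖ C

No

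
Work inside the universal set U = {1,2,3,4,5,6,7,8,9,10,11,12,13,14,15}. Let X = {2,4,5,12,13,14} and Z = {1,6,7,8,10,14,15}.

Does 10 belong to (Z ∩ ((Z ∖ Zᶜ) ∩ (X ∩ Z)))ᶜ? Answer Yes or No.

10 ∈ Z, so 10 ∉ Zᶜ
10 ∈ Z and 10 ∉ Zᶜ, so 10 ∈ Z ∖ Zᶜ
10 ∉ X and 10 ∈ Z, so 10 ∉ X ∩ Z
10 ∈ (Z ∖ Zᶜ) and 10 ∉ (X ∩ Z), so 10 ∉ (Z ∖ Zᶜ) ∩ (X ∩ Z)
10 ∈ Z and 10 ∉ ((Z ∖ Zᶜ) ∩ (X ∩ Z)), so 10 ∉ Z ∩ ((Z ∖ Zᶜ) ∩ (X ∩ Z))
10 ∈ (Z ∩ ((Z ∖ Zᶜ) ∩ (X ∩ Z)))ᶜ since 10 ∉ (Z ∩ ((Z ∖ Zᶜ) ∩ (X ∩ Z)))

Yes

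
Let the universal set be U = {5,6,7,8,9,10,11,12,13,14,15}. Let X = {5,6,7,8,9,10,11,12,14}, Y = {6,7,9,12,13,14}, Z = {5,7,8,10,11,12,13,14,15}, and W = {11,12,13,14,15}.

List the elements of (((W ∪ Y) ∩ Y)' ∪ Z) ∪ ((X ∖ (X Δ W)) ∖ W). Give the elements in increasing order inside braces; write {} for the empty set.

W ∪ Y = {6,7,9,11,12,13,14,15}
(W ∪ Y) ∩ Y = {6,7,9,12,13,14}
((W ∪ Y) ∩ Y)' = {5,8,10,11,15}
((W ∪ Y) ∩ Y)' ∪ Z = {5,7,8,10,11,12,13,14,15}
X Δ W = {5,6,7,8,9,10,13,15}
X ∖ (X Δ W) = {11,12,14}
(X ∖ (X Δ W)) ∖ W = {}
(((W ∪ Y) ∩ Y)' ∪ Z) ∪ ((X ∖ (X Δ W)) ∖ W) = {5,7,8,10,11,12,13,14,15}

{5,7,8,10,11,12,13,14,15}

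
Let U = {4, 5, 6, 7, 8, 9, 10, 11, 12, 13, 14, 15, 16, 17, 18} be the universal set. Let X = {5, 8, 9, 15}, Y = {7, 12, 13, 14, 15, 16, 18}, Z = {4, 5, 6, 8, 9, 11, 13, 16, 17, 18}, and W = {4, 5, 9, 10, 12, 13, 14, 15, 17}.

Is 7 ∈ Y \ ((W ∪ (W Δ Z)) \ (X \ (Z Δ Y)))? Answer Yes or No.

Yes

7 ∉ W and 7 ∉ Z, so 7 ∉ W Δ Z
7 ∉ W and 7 ∉ (W Δ Z), so 7 ∉ W ∪ (W Δ Z)
7 ∉ Z and 7 ∈ Y, so 7 ∈ Z Δ Y
7 ∉ X and 7 ∈ (Z Δ Y), so 7 ∉ X \ (Z Δ Y)
7 ∉ (W ∪ (W Δ Z)) and 7 ∉ (X \ (Z Δ Y)), so 7 ∉ (W ∪ (W Δ Z)) \ (X \ (Z Δ Y))
7 ∈ Y and 7 ∉ ((W ∪ (W Δ Z)) \ (X \ (Z Δ Y))), so 7 ∈ Y \ ((W ∪ (W Δ Z)) \ (X \ (Z Δ Y)))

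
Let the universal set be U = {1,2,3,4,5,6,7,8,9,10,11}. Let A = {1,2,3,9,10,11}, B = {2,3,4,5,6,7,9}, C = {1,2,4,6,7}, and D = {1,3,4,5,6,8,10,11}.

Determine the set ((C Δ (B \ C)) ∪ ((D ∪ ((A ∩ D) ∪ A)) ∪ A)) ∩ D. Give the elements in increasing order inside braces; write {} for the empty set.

{1,3,4,5,6,8,10,11}

B \ C = {3,5,9}
C Δ (B \ C) = {1,2,3,4,5,6,7,9}
A ∩ D = {1,3,10,11}
(A ∩ D) ∪ A = {1,2,3,9,10,11}
D ∪ ((A ∩ D) ∪ A) = {1,2,3,4,5,6,8,9,10,11}
(D ∪ ((A ∩ D) ∪ A)) ∪ A = {1,2,3,4,5,6,8,9,10,11}
(C Δ (B \ C)) ∪ ((D ∪ ((A ∩ D) ∪ A)) ∪ A) = {1,2,3,4,5,6,7,8,9,10,11}
((C Δ (B \ C)) ∪ ((D ∪ ((A ∩ D) ∪ A)) ∪ A)) ∩ D = {1,3,4,5,6,8,10,11}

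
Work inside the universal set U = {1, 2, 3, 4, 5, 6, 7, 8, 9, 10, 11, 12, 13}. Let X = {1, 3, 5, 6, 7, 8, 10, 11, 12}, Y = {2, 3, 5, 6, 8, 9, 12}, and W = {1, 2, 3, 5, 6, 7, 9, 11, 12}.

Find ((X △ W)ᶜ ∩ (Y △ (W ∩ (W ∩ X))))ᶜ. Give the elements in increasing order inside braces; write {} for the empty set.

X △ W = {2, 8, 9, 10}
(X △ W)ᶜ = {1, 3, 4, 5, 6, 7, 11, 12, 13}
W ∩ X = {1, 3, 5, 6, 7, 11, 12}
W ∩ (W ∩ X) = {1, 3, 5, 6, 7, 11, 12}
Y △ (W ∩ (W ∩ X)) = {1, 2, 7, 8, 9, 11}
(X △ W)ᶜ ∩ (Y △ (W ∩ (W ∩ X))) = {1, 7, 11}
((X △ W)ᶜ ∩ (Y △ (W ∩ (W ∩ X))))ᶜ = {2, 3, 4, 5, 6, 8, 9, 10, 12, 13}

{2, 3, 4, 5, 6, 8, 9, 10, 12, 13}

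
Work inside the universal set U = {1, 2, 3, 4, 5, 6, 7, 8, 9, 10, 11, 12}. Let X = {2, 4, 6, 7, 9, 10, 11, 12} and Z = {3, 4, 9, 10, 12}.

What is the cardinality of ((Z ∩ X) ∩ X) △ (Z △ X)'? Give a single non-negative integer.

3

Z ∩ X = {4, 9, 10, 12}
(Z ∩ X) ∩ X = {4, 9, 10, 12}
Z △ X = {2, 3, 6, 7, 11}
(Z △ X)' = {1, 4, 5, 8, 9, 10, 12}
((Z ∩ X) ∩ X) △ (Z △ X)' = {1, 5, 8}
|((Z ∩ X) ∩ X) △ (Z △ X)'| = 3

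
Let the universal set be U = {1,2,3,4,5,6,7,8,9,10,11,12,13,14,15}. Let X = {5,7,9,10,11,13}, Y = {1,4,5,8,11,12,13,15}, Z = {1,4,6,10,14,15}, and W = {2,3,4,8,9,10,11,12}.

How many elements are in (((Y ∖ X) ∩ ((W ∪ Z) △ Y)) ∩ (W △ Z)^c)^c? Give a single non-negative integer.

15

Y ∖ X = {1,4,8,12,15}
W ∪ Z = {1,2,3,4,6,8,9,10,11,12,14,15}
(W ∪ Z) △ Y = {2,3,5,6,9,10,13,14}
(Y ∖ X) ∩ ((W ∪ Z) △ Y) = {}
W △ Z = {1,2,3,6,8,9,11,12,14,15}
(W △ Z)^c = {4,5,7,10,13}
((Y ∖ X) ∩ ((W ∪ Z) △ Y)) ∩ (W △ Z)^c = {}
(((Y ∖ X) ∩ ((W ∪ Z) △ Y)) ∩ (W △ Z)^c)^c = {1,2,3,4,5,6,7,8,9,10,11,12,13,14,15}
|(((Y ∖ X) ∩ ((W ∪ Z) △ Y)) ∩ (W △ Z)^c)^c| = 15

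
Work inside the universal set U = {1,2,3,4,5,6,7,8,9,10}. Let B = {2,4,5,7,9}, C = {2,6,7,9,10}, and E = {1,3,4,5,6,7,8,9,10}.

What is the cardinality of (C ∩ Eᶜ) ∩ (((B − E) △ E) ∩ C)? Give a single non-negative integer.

Eᶜ = {2}
C ∩ Eᶜ = {2}
B − E = {2}
(B − E) △ E = {1,2,3,4,5,6,7,8,9,10}
((B − E) △ E) ∩ C = {2,6,7,9,10}
(C ∩ Eᶜ) ∩ (((B − E) △ E) ∩ C) = {2}
|(C ∩ Eᶜ) ∩ (((B − E) △ E) ∩ C)| = 1

1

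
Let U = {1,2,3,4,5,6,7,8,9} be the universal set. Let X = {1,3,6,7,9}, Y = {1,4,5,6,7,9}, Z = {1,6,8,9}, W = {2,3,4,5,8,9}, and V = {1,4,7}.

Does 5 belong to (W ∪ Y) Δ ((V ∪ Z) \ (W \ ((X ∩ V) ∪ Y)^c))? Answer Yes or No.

5 ∈ W and 5 ∈ Y, so 5 ∈ W ∪ Y
5 ∉ V and 5 ∉ Z, so 5 ∉ V ∪ Z
5 ∉ X and 5 ∉ V, so 5 ∉ X ∩ V
5 ∉ (X ∩ V) and 5 ∈ Y, so 5 ∈ (X ∩ V) ∪ Y
5 ∉ ((X ∩ V) ∪ Y)^c since 5 ∈ ((X ∩ V) ∪ Y)
5 ∈ W and 5 ∉ ((X ∩ V) ∪ Y)^c, so 5 ∈ W \ ((X ∩ V) ∪ Y)^c
5 ∉ (V ∪ Z) and 5 ∈ (W \ ((X ∩ V) ∪ Y)^c), so 5 ∉ (V ∪ Z) \ (W \ ((X ∩ V) ∪ Y)^c)
5 ∈ (W ∪ Y) and 5 ∉ ((V ∪ Z) \ (W \ ((X ∩ V) ∪ Y)^c)), so 5 ∈ (W ∪ Y) Δ ((V ∪ Z) \ (W \ ((X ∩ V) ∪ Y)^c))

Yes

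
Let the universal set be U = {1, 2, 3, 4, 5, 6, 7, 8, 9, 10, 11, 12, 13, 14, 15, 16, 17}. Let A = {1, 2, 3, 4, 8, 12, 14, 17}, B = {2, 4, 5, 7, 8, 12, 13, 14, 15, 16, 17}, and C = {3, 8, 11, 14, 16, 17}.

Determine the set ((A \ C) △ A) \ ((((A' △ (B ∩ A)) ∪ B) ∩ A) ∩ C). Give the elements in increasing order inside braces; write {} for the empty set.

{3}

A \ C = {1, 2, 4, 12}
(A \ C) △ A = {3, 8, 14, 17}
A' = {5, 6, 7, 9, 10, 11, 13, 15, 16}
B ∩ A = {2, 4, 8, 12, 14, 17}
A' △ (B ∩ A) = {2, 4, 5, 6, 7, 8, 9, 10, 11, 12, 13, 14, 15, 16, 17}
(A' △ (B ∩ A)) ∪ B = {2, 4, 5, 6, 7, 8, 9, 10, 11, 12, 13, 14, 15, 16, 17}
((A' △ (B ∩ A)) ∪ B) ∩ A = {2, 4, 8, 12, 14, 17}
(((A' △ (B ∩ A)) ∪ B) ∩ A) ∩ C = {8, 14, 17}
((A \ C) △ A) \ ((((A' △ (B ∩ A)) ∪ B) ∩ A) ∩ C) = {3}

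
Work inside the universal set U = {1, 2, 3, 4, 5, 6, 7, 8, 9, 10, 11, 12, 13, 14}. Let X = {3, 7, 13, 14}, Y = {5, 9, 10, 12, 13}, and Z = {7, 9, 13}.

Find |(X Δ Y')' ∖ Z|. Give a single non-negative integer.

5

Y' = {1, 2, 3, 4, 6, 7, 8, 11, 14}
X Δ Y' = {1, 2, 4, 6, 8, 11, 13}
(X Δ Y')' = {3, 5, 7, 9, 10, 12, 14}
(X Δ Y')' ∖ Z = {3, 5, 10, 12, 14}
|(X Δ Y')' ∖ Z| = 5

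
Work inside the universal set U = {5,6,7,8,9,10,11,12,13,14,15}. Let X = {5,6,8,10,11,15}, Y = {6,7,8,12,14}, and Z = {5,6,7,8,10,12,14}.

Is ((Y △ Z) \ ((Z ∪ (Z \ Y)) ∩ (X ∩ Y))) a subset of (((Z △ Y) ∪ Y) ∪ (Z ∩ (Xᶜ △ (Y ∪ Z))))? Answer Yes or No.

Y △ Z = {5,10}
Z \ Y = {5,10}
Z ∪ (Z \ Y) = {5,6,7,8,10,12,14}
X ∩ Y = {6,8}
(Z ∪ (Z \ Y)) ∩ (X ∩ Y) = {6,8}
(Y △ Z) \ ((Z ∪ (Z \ Y)) ∩ (X ∩ Y)) = {5,10}
Z △ Y = {5,10}
(Z △ Y) ∪ Y = {5,6,7,8,10,12,14}
Xᶜ = {7,9,12,13,14}
Y ∪ Z = {5,6,7,8,10,12,14}
Xᶜ △ (Y ∪ Z) = {5,6,8,9,10,13}
Z ∩ (Xᶜ △ (Y ∪ Z)) = {5,6,8,10}
((Z △ Y) ∪ Y) ∪ (Z ∩ (Xᶜ △ (Y ∪ Z))) = {5,6,7,8,10,12,14}
Every element of {5,10} is in {5,6,7,8,10,12,14}, so (Y △ Z) \ ((Z ∪ (Z \ Y)) ∩ (X ∩ Y)) ⊆ ((Z △ Y) ∪ Y) ∪ (Z ∩ (Xᶜ △ (Y ∪ Z))).

Yes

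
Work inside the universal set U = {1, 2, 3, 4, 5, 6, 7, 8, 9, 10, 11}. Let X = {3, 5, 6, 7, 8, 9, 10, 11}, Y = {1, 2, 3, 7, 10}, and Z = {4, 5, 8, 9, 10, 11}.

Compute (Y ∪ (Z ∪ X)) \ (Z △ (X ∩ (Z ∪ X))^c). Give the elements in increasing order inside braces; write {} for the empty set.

{3, 4, 6, 7}

Z ∪ X = {3, 4, 5, 6, 7, 8, 9, 10, 11}
Y ∪ (Z ∪ X) = {1, 2, 3, 4, 5, 6, 7, 8, 9, 10, 11}
X ∩ (Z ∪ X) = {3, 5, 6, 7, 8, 9, 10, 11}
(X ∩ (Z ∪ X))^c = {1, 2, 4}
Z △ (X ∩ (Z ∪ X))^c = {1, 2, 5, 8, 9, 10, 11}
(Y ∪ (Z ∪ X)) \ (Z △ (X ∩ (Z ∪ X))^c) = {3, 4, 6, 7}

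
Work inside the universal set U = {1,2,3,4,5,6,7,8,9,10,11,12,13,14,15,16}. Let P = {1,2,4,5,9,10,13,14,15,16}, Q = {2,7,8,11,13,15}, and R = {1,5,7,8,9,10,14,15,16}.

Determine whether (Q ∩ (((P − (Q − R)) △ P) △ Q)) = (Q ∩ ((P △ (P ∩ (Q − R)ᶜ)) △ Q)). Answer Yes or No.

Yes

Q − R = {2,11,13}
P − (Q − R) = {1,4,5,9,10,14,15,16}
(P − (Q − R)) △ P = {2,13}
((P − (Q − R)) △ P) △ Q = {7,8,11,15}
Q ∩ (((P − (Q − R)) △ P) △ Q) = {7,8,11,15}
(Q − R)ᶜ = {1,3,4,5,6,7,8,9,10,12,14,15,16}
P ∩ (Q − R)ᶜ = {1,4,5,9,10,14,15,16}
P △ (P ∩ (Q − R)ᶜ) = {2,13}
(P △ (P ∩ (Q − R)ᶜ)) △ Q = {7,8,11,15}
Q ∩ ((P △ (P ∩ (Q − R)ᶜ)) △ Q) = {7,8,11,15}
Both equal {7,8,11,15}, so Q ∩ (((P − (Q − R)) △ P) △ Q) = Q ∩ ((P △ (P ∩ (Q − R)ᶜ)) △ Q).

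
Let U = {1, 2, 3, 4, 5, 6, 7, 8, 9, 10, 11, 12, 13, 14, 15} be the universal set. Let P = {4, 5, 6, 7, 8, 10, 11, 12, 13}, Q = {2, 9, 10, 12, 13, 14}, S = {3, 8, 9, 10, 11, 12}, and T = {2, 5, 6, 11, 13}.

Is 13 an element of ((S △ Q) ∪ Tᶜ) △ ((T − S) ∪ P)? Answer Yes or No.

No

13 ∉ S and 13 ∈ Q, so 13 ∈ S △ Q
13 ∈ T, so 13 ∉ Tᶜ
13 ∈ (S △ Q) and 13 ∉ Tᶜ, so 13 ∈ (S △ Q) ∪ Tᶜ
13 ∈ T and 13 ∉ S, so 13 ∈ T − S
13 ∈ (T − S) and 13 ∈ P, so 13 ∈ (T − S) ∪ P
13 ∈ ((S △ Q) ∪ Tᶜ) and 13 ∈ ((T − S) ∪ P), so 13 ∉ ((S △ Q) ∪ Tᶜ) △ ((T − S) ∪ P)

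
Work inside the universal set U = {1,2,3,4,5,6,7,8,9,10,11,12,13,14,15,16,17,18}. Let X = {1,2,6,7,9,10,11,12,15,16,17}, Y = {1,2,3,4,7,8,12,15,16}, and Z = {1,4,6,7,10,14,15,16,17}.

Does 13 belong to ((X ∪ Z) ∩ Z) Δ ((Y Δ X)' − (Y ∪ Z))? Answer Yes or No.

Yes

13 ∉ X and 13 ∉ Z, so 13 ∉ X ∪ Z
13 ∉ (X ∪ Z) and 13 ∉ Z, so 13 ∉ (X ∪ Z) ∩ Z
13 ∉ Y and 13 ∉ X, so 13 ∉ Y Δ X
13 ∈ (Y Δ X)' since 13 ∉ (Y Δ X)
13 ∉ Y and 13 ∉ Z, so 13 ∉ Y ∪ Z
13 ∈ (Y Δ X)' and 13 ∉ (Y ∪ Z), so 13 ∈ (Y Δ X)' − (Y ∪ Z)
13 ∉ ((X ∪ Z) ∩ Z) and 13 ∈ ((Y Δ X)' − (Y ∪ Z)), so 13 ∈ ((X ∪ Z) ∩ Z) Δ ((Y Δ X)' − (Y ∪ Z))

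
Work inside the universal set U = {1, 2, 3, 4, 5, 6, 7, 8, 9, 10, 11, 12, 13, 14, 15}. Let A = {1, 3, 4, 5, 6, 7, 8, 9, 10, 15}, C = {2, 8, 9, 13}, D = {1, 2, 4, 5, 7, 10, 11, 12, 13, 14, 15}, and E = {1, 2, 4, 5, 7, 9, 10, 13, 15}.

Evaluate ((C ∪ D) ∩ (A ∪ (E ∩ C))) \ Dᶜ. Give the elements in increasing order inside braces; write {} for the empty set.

{1, 2, 4, 5, 7, 10, 13, 15}

C ∪ D = {1, 2, 4, 5, 7, 8, 9, 10, 11, 12, 13, 14, 15}
E ∩ C = {2, 9, 13}
A ∪ (E ∩ C) = {1, 2, 3, 4, 5, 6, 7, 8, 9, 10, 13, 15}
(C ∪ D) ∩ (A ∪ (E ∩ C)) = {1, 2, 4, 5, 7, 8, 9, 10, 13, 15}
Dᶜ = {3, 6, 8, 9}
((C ∪ D) ∩ (A ∪ (E ∩ C))) \ Dᶜ = {1, 2, 4, 5, 7, 10, 13, 15}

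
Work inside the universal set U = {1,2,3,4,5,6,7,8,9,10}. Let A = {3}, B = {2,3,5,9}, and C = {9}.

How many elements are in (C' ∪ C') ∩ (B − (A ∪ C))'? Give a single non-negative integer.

7

C' = {1,2,3,4,5,6,7,8,10}
C' ∪ C' = {1,2,3,4,5,6,7,8,10}
A ∪ C = {3,9}
B − (A ∪ C) = {2,5}
(B − (A ∪ C))' = {1,3,4,6,7,8,9,10}
(C' ∪ C') ∩ (B − (A ∪ C))' = {1,3,4,6,7,8,10}
|(C' ∪ C') ∩ (B − (A ∪ C))'| = 7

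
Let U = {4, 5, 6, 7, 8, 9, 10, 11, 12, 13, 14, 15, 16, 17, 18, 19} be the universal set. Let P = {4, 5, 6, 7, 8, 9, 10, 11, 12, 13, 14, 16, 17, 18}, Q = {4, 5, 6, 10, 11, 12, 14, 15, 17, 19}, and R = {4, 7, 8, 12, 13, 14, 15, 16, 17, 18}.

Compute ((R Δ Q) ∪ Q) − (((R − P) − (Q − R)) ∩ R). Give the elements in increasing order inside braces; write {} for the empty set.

{4, 5, 6, 7, 8, 10, 11, 12, 13, 14, 16, 17, 18, 19}

R Δ Q = {5, 6, 7, 8, 10, 11, 13, 16, 18, 19}
(R Δ Q) ∪ Q = {4, 5, 6, 7, 8, 10, 11, 12, 13, 14, 15, 16, 17, 18, 19}
R − P = {15}
Q − R = {5, 6, 10, 11, 19}
(R − P) − (Q − R) = {15}
((R − P) − (Q − R)) ∩ R = {15}
((R Δ Q) ∪ Q) − (((R − P) − (Q − R)) ∩ R) = {4, 5, 6, 7, 8, 10, 11, 12, 13, 14, 16, 17, 18, 19}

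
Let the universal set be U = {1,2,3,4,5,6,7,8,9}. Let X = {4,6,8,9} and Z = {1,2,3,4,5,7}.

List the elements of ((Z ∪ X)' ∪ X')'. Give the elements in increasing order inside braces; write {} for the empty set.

{4,6,8,9}

Z ∪ X = {1,2,3,4,5,6,7,8,9}
(Z ∪ X)' = {}
X' = {1,2,3,5,7}
(Z ∪ X)' ∪ X' = {1,2,3,5,7}
((Z ∪ X)' ∪ X')' = {4,6,8,9}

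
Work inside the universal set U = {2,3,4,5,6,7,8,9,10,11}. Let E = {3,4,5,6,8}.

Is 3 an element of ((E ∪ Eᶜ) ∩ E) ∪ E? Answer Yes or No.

Yes

3 ∈ E, so 3 ∉ Eᶜ
3 ∈ E and 3 ∉ Eᶜ, so 3 ∈ E ∪ Eᶜ
3 ∈ (E ∪ Eᶜ) and 3 ∈ E, so 3 ∈ (E ∪ Eᶜ) ∩ E
3 ∈ ((E ∪ Eᶜ) ∩ E) and 3 ∈ E, so 3 ∈ ((E ∪ Eᶜ) ∩ E) ∪ E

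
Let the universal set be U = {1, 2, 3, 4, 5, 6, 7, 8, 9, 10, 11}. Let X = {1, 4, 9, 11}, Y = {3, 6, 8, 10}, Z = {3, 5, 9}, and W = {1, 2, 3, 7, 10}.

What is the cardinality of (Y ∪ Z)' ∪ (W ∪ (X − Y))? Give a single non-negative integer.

8

Y ∪ Z = {3, 5, 6, 8, 9, 10}
(Y ∪ Z)' = {1, 2, 4, 7, 11}
X − Y = {1, 4, 9, 11}
W ∪ (X − Y) = {1, 2, 3, 4, 7, 9, 10, 11}
(Y ∪ Z)' ∪ (W ∪ (X − Y)) = {1, 2, 3, 4, 7, 9, 10, 11}
|(Y ∪ Z)' ∪ (W ∪ (X − Y))| = 8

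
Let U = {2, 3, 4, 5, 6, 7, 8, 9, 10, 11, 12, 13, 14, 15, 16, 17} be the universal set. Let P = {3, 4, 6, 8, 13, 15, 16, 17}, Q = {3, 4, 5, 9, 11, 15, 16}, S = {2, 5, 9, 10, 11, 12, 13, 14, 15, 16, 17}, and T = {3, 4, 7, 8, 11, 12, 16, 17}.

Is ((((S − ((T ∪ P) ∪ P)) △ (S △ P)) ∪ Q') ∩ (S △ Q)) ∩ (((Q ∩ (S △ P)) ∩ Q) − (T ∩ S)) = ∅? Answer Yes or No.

T ∪ P = {3, 4, 6, 7, 8, 11, 12, 13, 15, 16, 17}
(T ∪ P) ∪ P = {3, 4, 6, 7, 8, 11, 12, 13, 15, 16, 17}
S − ((T ∪ P) ∪ P) = {2, 5, 9, 10, 14}
S △ P = {2, 3, 4, 5, 6, 8, 9, 10, 11, 12, 14}
(S − ((T ∪ P) ∪ P)) △ (S △ P) = {3, 4, 6, 8, 11, 12}
Q' = {2, 6, 7, 8, 10, 12, 13, 14, 17}
((S − ((T ∪ P) ∪ P)) △ (S △ P)) ∪ Q' = {2, 3, 4, 6, 7, 8, 10, 11, 12, 13, 14, 17}
S △ Q = {2, 3, 4, 10, 12, 13, 14, 17}
(((S − ((T ∪ P) ∪ P)) △ (S △ P)) ∪ Q') ∩ (S △ Q) = {2, 3, 4, 10, 12, 13, 14, 17}
Q ∩ (S △ P) = {3, 4, 5, 9, 11}
(Q ∩ (S △ P)) ∩ Q = {3, 4, 5, 9, 11}
T ∩ S = {11, 12, 16, 17}
((Q ∩ (S △ P)) ∩ Q) − (T ∩ S) = {3, 4, 5, 9}
3 lies in both, so they are not disjoint.

No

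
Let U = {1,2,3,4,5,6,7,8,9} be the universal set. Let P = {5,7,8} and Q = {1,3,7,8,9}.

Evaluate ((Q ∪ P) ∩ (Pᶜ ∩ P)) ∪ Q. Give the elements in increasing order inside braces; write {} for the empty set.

{1,3,7,8,9}

Q ∪ P = {1,3,5,7,8,9}
Pᶜ = {1,2,3,4,6,9}
Pᶜ ∩ P = {}
(Q ∪ P) ∩ (Pᶜ ∩ P) = {}
((Q ∪ P) ∩ (Pᶜ ∩ P)) ∪ Q = {1,3,7,8,9}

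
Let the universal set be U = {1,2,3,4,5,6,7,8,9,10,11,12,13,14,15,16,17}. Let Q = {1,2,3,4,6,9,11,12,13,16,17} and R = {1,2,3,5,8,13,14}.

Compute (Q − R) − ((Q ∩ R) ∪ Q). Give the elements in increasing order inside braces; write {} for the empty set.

{}

Q − R = {4,6,9,11,12,16,17}
Q ∩ R = {1,2,3,13}
(Q ∩ R) ∪ Q = {1,2,3,4,6,9,11,12,13,16,17}
(Q − R) − ((Q ∩ R) ∪ Q) = {}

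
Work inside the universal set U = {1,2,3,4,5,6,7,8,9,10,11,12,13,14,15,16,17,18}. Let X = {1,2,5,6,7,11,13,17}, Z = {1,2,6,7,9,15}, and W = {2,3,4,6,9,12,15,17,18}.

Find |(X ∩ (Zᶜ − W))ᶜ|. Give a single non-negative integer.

15

Zᶜ = {3,4,5,8,10,11,12,13,14,16,17,18}
Zᶜ − W = {5,8,10,11,13,14,16}
X ∩ (Zᶜ − W) = {5,11,13}
(X ∩ (Zᶜ − W))ᶜ = {1,2,3,4,6,7,8,9,10,12,14,15,16,17,18}
|(X ∩ (Zᶜ − W))ᶜ| = 15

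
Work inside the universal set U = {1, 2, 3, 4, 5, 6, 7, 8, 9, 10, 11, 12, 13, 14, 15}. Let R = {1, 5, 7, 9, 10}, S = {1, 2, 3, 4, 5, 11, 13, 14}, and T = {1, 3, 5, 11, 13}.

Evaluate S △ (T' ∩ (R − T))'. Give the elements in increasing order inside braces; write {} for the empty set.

T' = {2, 4, 6, 7, 8, 9, 10, 12, 14, 15}
R − T = {7, 9, 10}
T' ∩ (R − T) = {7, 9, 10}
(T' ∩ (R − T))' = {1, 2, 3, 4, 5, 6, 8, 11, 12, 13, 14, 15}
S △ (T' ∩ (R − T))' = {6, 8, 12, 15}

{6, 8, 12, 15}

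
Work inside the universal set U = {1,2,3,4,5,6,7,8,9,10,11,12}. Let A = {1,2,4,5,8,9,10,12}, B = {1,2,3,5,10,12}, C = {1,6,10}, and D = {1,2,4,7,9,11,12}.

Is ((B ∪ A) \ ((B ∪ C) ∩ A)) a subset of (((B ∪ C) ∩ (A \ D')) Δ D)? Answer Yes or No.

No

B ∪ A = {1,2,3,4,5,8,9,10,12}
B ∪ C = {1,2,3,5,6,10,12}
(B ∪ C) ∩ A = {1,2,5,10,12}
(B ∪ A) \ ((B ∪ C) ∩ A) = {3,4,8,9}
D' = {3,5,6,8,10}
A \ D' = {1,2,4,9,12}
(B ∪ C) ∩ (A \ D') = {1,2,12}
((B ∪ C) ∩ (A \ D')) Δ D = {4,7,9,11}
3 ∈ (B ∪ A) \ ((B ∪ C) ∩ A) but 3 ∉ ((B ∪ C) ∩ (A \ D')) Δ D, so the inclusion fails.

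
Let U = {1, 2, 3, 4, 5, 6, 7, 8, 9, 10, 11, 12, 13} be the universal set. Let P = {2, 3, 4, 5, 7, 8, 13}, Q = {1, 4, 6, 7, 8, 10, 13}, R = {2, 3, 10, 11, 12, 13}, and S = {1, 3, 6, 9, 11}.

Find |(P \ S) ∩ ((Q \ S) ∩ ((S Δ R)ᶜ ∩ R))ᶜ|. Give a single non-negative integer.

6

P \ S = {2, 4, 5, 7, 8, 13}
Q \ S = {4, 7, 8, 10, 13}
S Δ R = {1, 2, 6, 9, 10, 12, 13}
(S Δ R)ᶜ = {3, 4, 5, 7, 8, 11}
(S Δ R)ᶜ ∩ R = {3, 11}
(Q \ S) ∩ ((S Δ R)ᶜ ∩ R) = {}
((Q \ S) ∩ ((S Δ R)ᶜ ∩ R))ᶜ = {1, 2, 3, 4, 5, 6, 7, 8, 9, 10, 11, 12, 13}
(P \ S) ∩ ((Q \ S) ∩ ((S Δ R)ᶜ ∩ R))ᶜ = {2, 4, 5, 7, 8, 13}
|(P \ S) ∩ ((Q \ S) ∩ ((S Δ R)ᶜ ∩ R))ᶜ| = 6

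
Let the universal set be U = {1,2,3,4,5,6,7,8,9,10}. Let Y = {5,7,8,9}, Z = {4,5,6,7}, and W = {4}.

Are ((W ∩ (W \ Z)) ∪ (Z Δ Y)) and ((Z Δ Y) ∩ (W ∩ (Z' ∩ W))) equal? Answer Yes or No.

No

W \ Z = {}
W ∩ (W \ Z) = {}
Z Δ Y = {4,6,8,9}
(W ∩ (W \ Z)) ∪ (Z Δ Y) = {4,6,8,9}
Z' = {1,2,3,8,9,10}
Z' ∩ W = {}
W ∩ (Z' ∩ W) = {}
(Z Δ Y) ∩ (W ∩ (Z' ∩ W)) = {}
4 ∈ (W ∩ (W \ Z)) ∪ (Z Δ Y) but 4 ∉ (Z Δ Y) ∩ (W ∩ (Z' ∩ W)), so they differ.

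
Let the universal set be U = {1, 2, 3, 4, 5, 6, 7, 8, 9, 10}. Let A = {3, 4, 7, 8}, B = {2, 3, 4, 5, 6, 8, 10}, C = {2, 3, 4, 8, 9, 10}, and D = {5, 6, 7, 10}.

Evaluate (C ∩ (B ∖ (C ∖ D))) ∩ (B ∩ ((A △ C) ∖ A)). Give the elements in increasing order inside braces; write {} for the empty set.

{10}

C ∖ D = {2, 3, 4, 8, 9}
B ∖ (C ∖ D) = {5, 6, 10}
C ∩ (B ∖ (C ∖ D)) = {10}
A △ C = {2, 7, 9, 10}
(A △ C) ∖ A = {2, 9, 10}
B ∩ ((A △ C) ∖ A) = {2, 10}
(C ∩ (B ∖ (C ∖ D))) ∩ (B ∩ ((A △ C) ∖ A)) = {10}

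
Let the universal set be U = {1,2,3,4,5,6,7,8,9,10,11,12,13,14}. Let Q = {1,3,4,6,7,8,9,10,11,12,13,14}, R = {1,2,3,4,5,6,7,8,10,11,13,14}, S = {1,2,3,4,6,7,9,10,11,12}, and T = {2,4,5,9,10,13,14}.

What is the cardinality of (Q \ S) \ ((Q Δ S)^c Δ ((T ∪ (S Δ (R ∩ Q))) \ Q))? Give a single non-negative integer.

Q \ S = {8,13,14}
Q Δ S = {2,8,13,14}
(Q Δ S)^c = {1,3,4,5,6,7,9,10,11,12}
R ∩ Q = {1,3,4,6,7,8,10,11,13,14}
S Δ (R ∩ Q) = {2,8,9,12,13,14}
T ∪ (S Δ (R ∩ Q)) = {2,4,5,8,9,10,12,13,14}
(T ∪ (S Δ (R ∩ Q))) \ Q = {2,5}
(Q Δ S)^c Δ ((T ∪ (S Δ (R ∩ Q))) \ Q) = {1,2,3,4,6,7,9,10,11,12}
(Q \ S) \ ((Q Δ S)^c Δ ((T ∪ (S Δ (R ∩ Q))) \ Q)) = {8,13,14}
|(Q \ S) \ ((Q Δ S)^c Δ ((T ∪ (S Δ (R ∩ Q))) \ Q))| = 3

3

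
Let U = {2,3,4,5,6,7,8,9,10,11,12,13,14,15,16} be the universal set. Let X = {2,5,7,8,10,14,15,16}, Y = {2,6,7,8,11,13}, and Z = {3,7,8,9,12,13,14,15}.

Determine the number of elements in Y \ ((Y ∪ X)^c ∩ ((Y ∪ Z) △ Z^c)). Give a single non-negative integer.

Y ∪ X = {2,5,6,7,8,10,11,13,14,15,16}
(Y ∪ X)^c = {3,4,9,12}
Y ∪ Z = {2,3,6,7,8,9,11,12,13,14,15}
Z^c = {2,4,5,6,10,11,16}
(Y ∪ Z) △ Z^c = {3,4,5,7,8,9,10,12,13,14,15,16}
(Y ∪ X)^c ∩ ((Y ∪ Z) △ Z^c) = {3,4,9,12}
Y \ ((Y ∪ X)^c ∩ ((Y ∪ Z) △ Z^c)) = {2,6,7,8,11,13}
|Y \ ((Y ∪ X)^c ∩ ((Y ∪ Z) △ Z^c))| = 6

6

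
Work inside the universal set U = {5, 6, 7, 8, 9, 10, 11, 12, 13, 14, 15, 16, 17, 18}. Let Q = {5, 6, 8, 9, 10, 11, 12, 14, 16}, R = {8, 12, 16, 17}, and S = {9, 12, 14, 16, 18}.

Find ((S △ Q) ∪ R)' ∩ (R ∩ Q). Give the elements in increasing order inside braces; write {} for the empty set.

{}

S △ Q = {5, 6, 8, 10, 11, 18}
(S △ Q) ∪ R = {5, 6, 8, 10, 11, 12, 16, 17, 18}
((S △ Q) ∪ R)' = {7, 9, 13, 14, 15}
R ∩ Q = {8, 12, 16}
((S △ Q) ∪ R)' ∩ (R ∩ Q) = {}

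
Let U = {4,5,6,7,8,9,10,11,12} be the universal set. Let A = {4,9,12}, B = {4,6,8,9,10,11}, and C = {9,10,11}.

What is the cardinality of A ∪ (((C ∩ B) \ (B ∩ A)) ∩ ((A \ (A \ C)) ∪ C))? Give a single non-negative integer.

5

C ∩ B = {9,10,11}
B ∩ A = {4,9}
(C ∩ B) \ (B ∩ A) = {10,11}
A \ C = {4,12}
A \ (A \ C) = {9}
(A \ (A \ C)) ∪ C = {9,10,11}
((C ∩ B) \ (B ∩ A)) ∩ ((A \ (A \ C)) ∪ C) = {10,11}
A ∪ (((C ∩ B) \ (B ∩ A)) ∩ ((A \ (A \ C)) ∪ C)) = {4,9,10,11,12}
|A ∪ (((C ∩ B) \ (B ∩ A)) ∩ ((A \ (A \ C)) ∪ C))| = 5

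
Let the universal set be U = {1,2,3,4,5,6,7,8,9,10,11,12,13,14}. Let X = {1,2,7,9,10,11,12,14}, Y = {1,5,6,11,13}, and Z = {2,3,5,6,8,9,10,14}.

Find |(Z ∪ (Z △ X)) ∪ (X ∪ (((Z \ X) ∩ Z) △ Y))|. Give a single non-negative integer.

Z △ X = {1,3,5,6,7,8,11,12}
Z ∪ (Z △ X) = {1,2,3,5,6,7,8,9,10,11,12,14}
Z \ X = {3,5,6,8}
(Z \ X) ∩ Z = {3,5,6,8}
((Z \ X) ∩ Z) △ Y = {1,3,8,11,13}
X ∪ (((Z \ X) ∩ Z) △ Y) = {1,2,3,7,8,9,10,11,12,13,14}
(Z ∪ (Z △ X)) ∪ (X ∪ (((Z \ X) ∩ Z) △ Y)) = {1,2,3,5,6,7,8,9,10,11,12,13,14}
|(Z ∪ (Z △ X)) ∪ (X ∪ (((Z \ X) ∩ Z) △ Y))| = 13

13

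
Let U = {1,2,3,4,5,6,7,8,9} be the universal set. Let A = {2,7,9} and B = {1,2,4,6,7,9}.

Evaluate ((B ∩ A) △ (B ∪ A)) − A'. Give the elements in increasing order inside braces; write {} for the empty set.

{}

B ∩ A = {2,7,9}
B ∪ A = {1,2,4,6,7,9}
(B ∩ A) △ (B ∪ A) = {1,4,6}
A' = {1,3,4,5,6,8}
((B ∩ A) △ (B ∪ A)) − A' = {}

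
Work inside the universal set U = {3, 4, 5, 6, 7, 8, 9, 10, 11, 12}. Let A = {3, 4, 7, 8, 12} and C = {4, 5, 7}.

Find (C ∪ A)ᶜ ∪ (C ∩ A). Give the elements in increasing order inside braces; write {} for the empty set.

{4, 6, 7, 9, 10, 11}

C ∪ A = {3, 4, 5, 7, 8, 12}
(C ∪ A)ᶜ = {6, 9, 10, 11}
C ∩ A = {4, 7}
(C ∪ A)ᶜ ∪ (C ∩ A) = {4, 6, 7, 9, 10, 11}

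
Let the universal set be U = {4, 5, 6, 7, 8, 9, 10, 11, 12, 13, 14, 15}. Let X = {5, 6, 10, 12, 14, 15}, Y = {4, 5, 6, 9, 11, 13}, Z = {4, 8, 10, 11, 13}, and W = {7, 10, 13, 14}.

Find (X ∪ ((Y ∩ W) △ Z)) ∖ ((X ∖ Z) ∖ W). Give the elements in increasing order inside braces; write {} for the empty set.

Y ∩ W = {13}
(Y ∩ W) △ Z = {4, 8, 10, 11}
X ∪ ((Y ∩ W) △ Z) = {4, 5, 6, 8, 10, 11, 12, 14, 15}
X ∖ Z = {5, 6, 12, 14, 15}
(X ∖ Z) ∖ W = {5, 6, 12, 15}
(X ∪ ((Y ∩ W) △ Z)) ∖ ((X ∖ Z) ∖ W) = {4, 8, 10, 11, 14}

{4, 8, 10, 11, 14}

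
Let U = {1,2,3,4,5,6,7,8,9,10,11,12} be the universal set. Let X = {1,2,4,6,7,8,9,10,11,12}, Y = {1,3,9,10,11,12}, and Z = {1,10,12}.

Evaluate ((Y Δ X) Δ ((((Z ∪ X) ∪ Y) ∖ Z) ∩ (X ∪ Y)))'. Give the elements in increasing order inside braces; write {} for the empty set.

{1,2,3,4,5,6,7,8,10,12}

Y Δ X = {2,3,4,6,7,8}
Z ∪ X = {1,2,4,6,7,8,9,10,11,12}
(Z ∪ X) ∪ Y = {1,2,3,4,6,7,8,9,10,11,12}
((Z ∪ X) ∪ Y) ∖ Z = {2,3,4,6,7,8,9,11}
X ∪ Y = {1,2,3,4,6,7,8,9,10,11,12}
(((Z ∪ X) ∪ Y) ∖ Z) ∩ (X ∪ Y) = {2,3,4,6,7,8,9,11}
(Y Δ X) Δ ((((Z ∪ X) ∪ Y) ∖ Z) ∩ (X ∪ Y)) = {9,11}
((Y Δ X) Δ ((((Z ∪ X) ∪ Y) ∖ Z) ∩ (X ∪ Y)))' = {1,2,3,4,5,6,7,8,10,12}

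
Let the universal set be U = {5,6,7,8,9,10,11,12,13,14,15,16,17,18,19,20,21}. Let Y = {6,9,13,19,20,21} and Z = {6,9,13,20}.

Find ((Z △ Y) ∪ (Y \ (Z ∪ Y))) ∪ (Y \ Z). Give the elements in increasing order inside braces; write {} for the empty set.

Z △ Y = {19,21}
Z ∪ Y = {6,9,13,19,20,21}
Y \ (Z ∪ Y) = {}
(Z △ Y) ∪ (Y \ (Z ∪ Y)) = {19,21}
Y \ Z = {19,21}
((Z △ Y) ∪ (Y \ (Z ∪ Y))) ∪ (Y \ Z) = {19,21}

{19,21}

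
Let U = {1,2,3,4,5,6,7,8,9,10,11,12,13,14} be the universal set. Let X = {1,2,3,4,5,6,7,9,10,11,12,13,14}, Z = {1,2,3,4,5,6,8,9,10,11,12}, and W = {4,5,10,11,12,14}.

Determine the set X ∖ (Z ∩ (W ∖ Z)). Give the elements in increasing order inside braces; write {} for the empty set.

W ∖ Z = {14}
Z ∩ (W ∖ Z) = {}
X ∖ (Z ∩ (W ∖ Z)) = {1,2,3,4,5,6,7,9,10,11,12,13,14}

{1,2,3,4,5,6,7,9,10,11,12,13,14}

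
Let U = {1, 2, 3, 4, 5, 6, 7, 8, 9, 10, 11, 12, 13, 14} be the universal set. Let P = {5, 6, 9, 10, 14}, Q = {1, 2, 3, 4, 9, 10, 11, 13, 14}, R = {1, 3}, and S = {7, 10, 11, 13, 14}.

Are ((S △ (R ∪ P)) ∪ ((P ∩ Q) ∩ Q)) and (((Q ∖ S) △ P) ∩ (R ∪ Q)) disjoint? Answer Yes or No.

No

R ∪ P = {1, 3, 5, 6, 9, 10, 14}
S △ (R ∪ P) = {1, 3, 5, 6, 7, 9, 11, 13}
P ∩ Q = {9, 10, 14}
(P ∩ Q) ∩ Q = {9, 10, 14}
(S △ (R ∪ P)) ∪ ((P ∩ Q) ∩ Q) = {1, 3, 5, 6, 7, 9, 10, 11, 13, 14}
Q ∖ S = {1, 2, 3, 4, 9}
(Q ∖ S) △ P = {1, 2, 3, 4, 5, 6, 10, 14}
R ∪ Q = {1, 2, 3, 4, 9, 10, 11, 13, 14}
((Q ∖ S) △ P) ∩ (R ∪ Q) = {1, 2, 3, 4, 10, 14}
1 lies in both, so they are not disjoint.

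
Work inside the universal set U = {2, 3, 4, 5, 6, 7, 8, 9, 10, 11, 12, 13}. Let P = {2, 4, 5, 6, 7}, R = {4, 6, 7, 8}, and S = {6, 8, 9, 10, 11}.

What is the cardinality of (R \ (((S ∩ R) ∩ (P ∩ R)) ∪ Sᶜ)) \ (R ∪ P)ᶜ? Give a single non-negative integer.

1

S ∩ R = {6, 8}
P ∩ R = {4, 6, 7}
(S ∩ R) ∩ (P ∩ R) = {6}
Sᶜ = {2, 3, 4, 5, 7, 12, 13}
((S ∩ R) ∩ (P ∩ R)) ∪ Sᶜ = {2, 3, 4, 5, 6, 7, 12, 13}
R \ (((S ∩ R) ∩ (P ∩ R)) ∪ Sᶜ) = {8}
R ∪ P = {2, 4, 5, 6, 7, 8}
(R ∪ P)ᶜ = {3, 9, 10, 11, 12, 13}
(R \ (((S ∩ R) ∩ (P ∩ R)) ∪ Sᶜ)) \ (R ∪ P)ᶜ = {8}
|(R \ (((S ∩ R) ∩ (P ∩ R)) ∪ Sᶜ)) \ (R ∪ P)ᶜ| = 1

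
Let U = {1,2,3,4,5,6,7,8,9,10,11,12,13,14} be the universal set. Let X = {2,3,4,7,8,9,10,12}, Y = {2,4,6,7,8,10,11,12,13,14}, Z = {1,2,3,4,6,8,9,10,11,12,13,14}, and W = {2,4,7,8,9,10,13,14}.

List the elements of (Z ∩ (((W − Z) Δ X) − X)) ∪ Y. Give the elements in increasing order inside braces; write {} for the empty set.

W − Z = {7}
(W − Z) Δ X = {2,3,4,8,9,10,12}
((W − Z) Δ X) − X = {}
Z ∩ (((W − Z) Δ X) − X) = {}
(Z ∩ (((W − Z) Δ X) − X)) ∪ Y = {2,4,6,7,8,10,11,12,13,14}

{2,4,6,7,8,10,11,12,13,14}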